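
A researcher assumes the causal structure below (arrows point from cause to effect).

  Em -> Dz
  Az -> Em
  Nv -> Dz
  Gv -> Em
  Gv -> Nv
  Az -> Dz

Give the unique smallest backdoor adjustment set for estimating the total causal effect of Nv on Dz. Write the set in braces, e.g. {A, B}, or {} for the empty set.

{Gv}

Variables eligible for adjustment (non-descendants of Nv, excluding Nv and Dz): {Az, Em, Gv}.
Backdoor paths from Nv to Dz:
  P1: Nv <- Gv -> Em <- Az -> Dz
  P2: Nv <- Gv -> Em -> Dz
The empty set is not sufficient: P2 (Nv <- Gv -> Em -> Dz) has no collider blocking it and no conditioned non-collider, so it is open.
Try {Gv}:
  P1: blocked at fork node Gv ∈ conditioning set.
  P2: blocked at fork node Gv ∈ conditioning set.
{Gv} contains no descendant of Nv and blocks every backdoor path.
No other singleton works — e.g. {Az} leaves P2 open — so {Gv} is the unique smallest valid adjustment set.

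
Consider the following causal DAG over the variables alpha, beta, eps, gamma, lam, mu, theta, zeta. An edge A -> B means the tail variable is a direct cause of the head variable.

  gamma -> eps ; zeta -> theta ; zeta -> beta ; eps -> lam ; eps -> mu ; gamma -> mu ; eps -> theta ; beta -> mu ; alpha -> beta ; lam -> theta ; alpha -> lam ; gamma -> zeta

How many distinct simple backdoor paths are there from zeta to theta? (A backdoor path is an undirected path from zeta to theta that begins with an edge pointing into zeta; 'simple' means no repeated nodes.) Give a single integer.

7

A backdoor path from zeta to theta is any simple undirected path whose first edge points into zeta (i.e. leaves zeta via a parent).
Parents of zeta: {gamma}.
Enumerating:
  P1: zeta <- gamma -> eps -> lam -> theta
  P2: zeta <- gamma -> eps -> theta
  P3: zeta <- gamma -> eps -> mu <- beta <- alpha -> lam -> theta
  P4: zeta <- gamma -> mu <- eps -> lam -> theta
  P5: zeta <- gamma -> mu <- eps -> theta
  P6: zeta <- gamma -> mu <- beta <- alpha -> lam <- eps -> theta
  P7: zeta <- gamma -> mu <- beta <- alpha -> lam -> theta
That exhausts the simple backdoor paths. Count: 7.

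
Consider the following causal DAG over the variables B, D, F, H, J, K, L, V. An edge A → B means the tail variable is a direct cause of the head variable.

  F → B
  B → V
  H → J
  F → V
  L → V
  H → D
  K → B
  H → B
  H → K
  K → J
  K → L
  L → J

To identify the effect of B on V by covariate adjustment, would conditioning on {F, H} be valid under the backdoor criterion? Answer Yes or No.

Backdoor paths from B to V (paths whose first edge points into B):
  P1: B <- F -> V
  P2: B <- H -> K -> L -> V
  P3: B <- H -> K -> J <- L -> V
  P4: B <- H -> J <- K -> L -> V
  P5: B <- H -> J <- L -> V
  P6: B <- K <- H -> J <- L -> V
  P7: B <- K -> L -> V
  P8: B <- K -> J <- L -> V
Condition 1 (no descendant of B in the set): holds — descendants of B are {V}; none are in {F, H}.
Condition 2 (every backdoor path blocked by {F, H}):
  P1: blocked at fork node F ∈ conditioning set.
  P2: blocked at fork node H ∈ conditioning set.
  P3: blocked at fork node H ∈ conditioning set.
  P4: blocked at fork node H ∈ conditioning set.
  P5: blocked at fork node H ∈ conditioning set.
  P6: blocked at fork node H ∈ conditioning set.
  P7: open — no interior node is in the conditioning set.
  P8: blocked at collider J (neither it nor any descendant is in the conditioning set).
{F, H} does not satisfy the backdoor criterion.

No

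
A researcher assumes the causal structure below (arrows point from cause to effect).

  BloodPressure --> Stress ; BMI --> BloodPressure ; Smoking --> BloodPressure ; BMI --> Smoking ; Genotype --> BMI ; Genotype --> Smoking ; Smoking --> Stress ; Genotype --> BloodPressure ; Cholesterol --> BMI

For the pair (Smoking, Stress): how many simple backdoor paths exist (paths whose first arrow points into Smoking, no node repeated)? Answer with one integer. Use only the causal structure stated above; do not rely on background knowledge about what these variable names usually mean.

A backdoor path from Smoking to Stress is any simple undirected path whose first edge points into Smoking (i.e. leaves Smoking via a parent).
Parents of Smoking: {BMI, Genotype}.
Enumerating:
  P1: Smoking <- Genotype -> BMI -> BloodPressure -> Stress
  P2: Smoking <- Genotype -> BloodPressure -> Stress
  P3: Smoking <- BMI <- Genotype -> BloodPressure -> Stress
  P4: Smoking <- BMI -> BloodPressure -> Stress
That exhausts the simple backdoor paths. Count: 4.

4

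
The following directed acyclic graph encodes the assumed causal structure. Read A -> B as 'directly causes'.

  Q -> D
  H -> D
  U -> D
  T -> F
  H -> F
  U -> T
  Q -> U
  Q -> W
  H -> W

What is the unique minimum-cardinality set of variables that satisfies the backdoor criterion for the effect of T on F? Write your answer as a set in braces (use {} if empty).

{}

Variables eligible for adjustment (non-descendants of T, excluding T and F): {D, H, Q, U, W}.
Backdoor paths from T to F:
  P1: T <- U <- Q -> W <- H -> F
  P2: T <- U <- Q -> D <- H -> F
  P3: T <- U -> D <- Q -> W <- H -> F
  P4: T <- U -> D <- H -> F
Each backdoor path contains an unconditioned collider, so every path is already blocked with the empty conditioning set:
  P1: blocked at collider W (neither it nor any descendant is in the conditioning set).
  P2: blocked at collider D (neither it nor any descendant is in the conditioning set).
  P3: blocked at collider D (neither it nor any descendant is in the conditioning set).
  P4: blocked at collider D (neither it nor any descendant is in the conditioning set).
The empty set is therefore the unique smallest valid set.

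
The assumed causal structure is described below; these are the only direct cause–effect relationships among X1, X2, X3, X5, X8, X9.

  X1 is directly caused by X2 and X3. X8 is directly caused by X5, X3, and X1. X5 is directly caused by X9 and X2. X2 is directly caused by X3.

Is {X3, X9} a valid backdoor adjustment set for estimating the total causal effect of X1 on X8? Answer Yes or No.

No

Backdoor paths from X1 to X8 (paths whose first edge points into X1):
  P1: X1 <- X3 -> X2 -> X5 -> X8
  P2: X1 <- X3 -> X8
  P3: X1 <- X2 <- X3 -> X8
  P4: X1 <- X2 -> X5 -> X8
Condition 1 (no descendant of X1 in the set): holds — descendants of X1 are {X8}; none are in {X3, X9}.
Condition 2 (every backdoor path blocked by {X3, X9}):
  P1: blocked at fork node X3 ∈ conditioning set.
  P2: blocked at fork node X3 ∈ conditioning set.
  P3: blocked at fork node X3 ∈ conditioning set.
  P4: open — no interior node is in the conditioning set.
{X3, X9} does not satisfy the backdoor criterion.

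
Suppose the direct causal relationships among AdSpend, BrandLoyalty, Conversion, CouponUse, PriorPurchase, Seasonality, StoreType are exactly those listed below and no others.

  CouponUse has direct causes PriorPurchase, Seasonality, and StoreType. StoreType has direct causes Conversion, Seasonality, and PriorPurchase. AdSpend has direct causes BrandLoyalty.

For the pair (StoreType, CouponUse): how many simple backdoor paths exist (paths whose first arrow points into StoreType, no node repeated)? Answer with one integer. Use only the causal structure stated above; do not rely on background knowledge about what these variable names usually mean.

A backdoor path from StoreType to CouponUse is any simple undirected path whose first edge points into StoreType (i.e. leaves StoreType via a parent).
Parents of StoreType: {Conversion, PriorPurchase, Seasonality}.
Enumerating:
  P1: StoreType <- Seasonality -> CouponUse
  P2: StoreType <- PriorPurchase -> CouponUse
That exhausts the simple backdoor paths. Count: 2.

2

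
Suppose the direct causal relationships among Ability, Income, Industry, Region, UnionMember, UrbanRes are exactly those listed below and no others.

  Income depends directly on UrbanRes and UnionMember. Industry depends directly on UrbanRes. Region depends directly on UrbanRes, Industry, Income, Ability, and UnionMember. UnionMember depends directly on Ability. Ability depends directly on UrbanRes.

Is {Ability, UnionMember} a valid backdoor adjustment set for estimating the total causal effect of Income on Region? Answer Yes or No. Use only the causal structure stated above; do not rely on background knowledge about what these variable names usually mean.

No

Backdoor paths from Income to Region (paths whose first edge points into Income):
  P1: Income <- UrbanRes -> Industry -> Region
  P2: Income <- UrbanRes -> Ability -> UnionMember -> Region
  P3: Income <- UrbanRes -> Ability -> Region
  P4: Income <- UrbanRes -> Region
  P5: Income <- UnionMember <- Ability <- UrbanRes -> Industry -> Region
  P6: Income <- UnionMember <- Ability <- UrbanRes -> Region
  P7: Income <- UnionMember <- Ability -> Region
  P8: Income <- UnionMember -> Region
Condition 1 (no descendant of Income in the set): holds — descendants of Income are {Region}; none are in {Ability, UnionMember}.
Condition 2 (every backdoor path blocked by {Ability, UnionMember}):
  P1: open — no interior node is in the conditioning set.
  P2: blocked at chain node Ability ∈ conditioning set.
  P3: blocked at chain node Ability ∈ conditioning set.
  P4: open — no interior node is in the conditioning set.
  P5: blocked at chain node UnionMember ∈ conditioning set.
  P6: blocked at chain node UnionMember ∈ conditioning set.
  P7: blocked at chain node UnionMember ∈ conditioning set.
  P8: blocked at fork node UnionMember ∈ conditioning set.
{Ability, UnionMember} does not satisfy the backdoor criterion.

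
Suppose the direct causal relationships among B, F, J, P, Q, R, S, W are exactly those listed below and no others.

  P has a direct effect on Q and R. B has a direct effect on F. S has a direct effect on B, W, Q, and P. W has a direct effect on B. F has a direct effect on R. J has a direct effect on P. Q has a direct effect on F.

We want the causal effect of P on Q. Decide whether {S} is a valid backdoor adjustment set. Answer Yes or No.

Yes

Backdoor paths from P to Q (paths whose first edge points into P):
  P1: P <- S -> W -> B -> F <- Q
  P2: P <- S -> B -> F <- Q
  P3: P <- S -> Q
Condition 1 (no descendant of P in the set): holds — descendants of P are {F, Q, R}; none are in {S}.
Condition 2 (every backdoor path blocked by {S}):
  P1: blocked at fork node S ∈ conditioning set.
  P2: blocked at fork node S ∈ conditioning set.
  P3: blocked at fork node S ∈ conditioning set.
{S} satisfies the backdoor criterion.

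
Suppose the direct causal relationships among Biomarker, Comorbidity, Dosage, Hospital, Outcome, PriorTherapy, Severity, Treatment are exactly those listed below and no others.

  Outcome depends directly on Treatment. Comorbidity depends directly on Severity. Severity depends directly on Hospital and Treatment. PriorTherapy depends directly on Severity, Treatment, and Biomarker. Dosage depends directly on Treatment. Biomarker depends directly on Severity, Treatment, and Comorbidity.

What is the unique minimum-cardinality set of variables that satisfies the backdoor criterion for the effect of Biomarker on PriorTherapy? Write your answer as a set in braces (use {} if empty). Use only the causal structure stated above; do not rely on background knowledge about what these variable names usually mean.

{Severity, Treatment}

Variables eligible for adjustment (non-descendants of Biomarker, excluding Biomarker and PriorTherapy): {Comorbidity, Dosage, Hospital, Outcome, Severity, Treatment}.
Backdoor paths from Biomarker to PriorTherapy:
  P1: Biomarker <- Treatment -> Severity -> PriorTherapy
  P2: Biomarker <- Treatment -> PriorTherapy
  P3: Biomarker <- Severity <- Treatment -> PriorTherapy
  P4: Biomarker <- Severity -> PriorTherapy
  P5: Biomarker <- Comorbidity <- Severity <- Treatment -> PriorTherapy
  P6: Biomarker <- Comorbidity <- Severity -> PriorTherapy
The empty set is not sufficient: P1 (Biomarker <- Treatment -> Severity -> PriorTherapy) has no collider blocking it and no conditioned non-collider, so it is open.
Try {Severity, Treatment}:
  P1: blocked at fork node Treatment ∈ conditioning set.
  P2: blocked at fork node Treatment ∈ conditioning set.
  P3: blocked at chain node Severity ∈ conditioning set.
  P4: blocked at fork node Severity ∈ conditioning set.
  P5: blocked at chain node Severity ∈ conditioning set.
  P6: blocked at fork node Severity ∈ conditioning set.
{Severity, Treatment} contains no descendant of Biomarker and blocks every backdoor path.
Every element of {Severity, Treatment} is needed (dropping Severity leaves P4 open; dropping Treatment leaves P2 open), so no proper subset is valid.
Among all size-2 subsets of the eligible variables, only {Severity, Treatment} blocks every backdoor path, so it is the unique smallest valid adjustment set.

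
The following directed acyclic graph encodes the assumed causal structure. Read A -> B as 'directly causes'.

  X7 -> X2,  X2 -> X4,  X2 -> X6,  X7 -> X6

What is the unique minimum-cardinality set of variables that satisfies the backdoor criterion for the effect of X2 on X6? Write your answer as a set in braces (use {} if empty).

Variables eligible for adjustment (non-descendants of X2, excluding X2 and X6): {X7}.
Backdoor paths from X2 to X6:
  P1: X2 <- X7 -> X6
The empty set is not sufficient: P1 (X2 <- X7 -> X6) has no collider blocking it and no conditioned non-collider, so it is open.
Try {X7}:
  P1: blocked at fork node X7 ∈ conditioning set.
{X7} contains no descendant of X2 and blocks every backdoor path.
{X7} is the unique smallest valid adjustment set.

{X7}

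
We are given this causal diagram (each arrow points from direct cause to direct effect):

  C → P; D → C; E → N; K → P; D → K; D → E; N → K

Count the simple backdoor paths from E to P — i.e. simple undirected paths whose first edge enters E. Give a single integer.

2

A backdoor path from E to P is any simple undirected path whose first edge points into E (i.e. leaves E via a parent).
Parents of E: {D}.
Enumerating:
  P1: E <- D -> C -> P
  P2: E <- D -> K -> P
That exhausts the simple backdoor paths. Count: 2.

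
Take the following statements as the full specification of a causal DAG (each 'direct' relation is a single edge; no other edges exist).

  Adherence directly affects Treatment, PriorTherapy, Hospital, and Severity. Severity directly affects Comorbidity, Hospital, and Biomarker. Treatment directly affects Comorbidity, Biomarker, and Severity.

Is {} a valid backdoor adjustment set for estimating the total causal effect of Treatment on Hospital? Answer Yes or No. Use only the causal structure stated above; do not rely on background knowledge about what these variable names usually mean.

Backdoor paths from Treatment to Hospital (paths whose first edge points into Treatment):
  P1: Treatment <- Adherence -> Severity -> Hospital
  P2: Treatment <- Adherence -> Hospital
Condition 1 (no descendant of Treatment in the set): holds — descendants of Treatment are {Biomarker, Comorbidity, Hospital, Severity}; none are in {}.
Condition 2 (every backdoor path blocked by {}):
  P1: open — no interior node is in the conditioning set.
  P2: open — no interior node is in the conditioning set.
{} does not satisfy the backdoor criterion.

No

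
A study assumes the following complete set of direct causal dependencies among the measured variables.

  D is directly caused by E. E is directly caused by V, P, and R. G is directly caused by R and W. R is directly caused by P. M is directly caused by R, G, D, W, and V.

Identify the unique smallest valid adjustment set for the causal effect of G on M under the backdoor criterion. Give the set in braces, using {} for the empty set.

Variables eligible for adjustment (non-descendants of G, excluding G and M): {D, E, P, R, V, W}.
Backdoor paths from G to M:
  P1: G <- W -> M
  P2: G <- R <- P -> E <- V -> M
  P3: G <- R <- P -> E -> D -> M
  P4: G <- R -> E <- V -> M
  P5: G <- R -> E -> D -> M
  P6: G <- R -> M
The empty set is not sufficient: P1 (G <- W -> M) has no collider blocking it and no conditioned non-collider, so it is open.
Try {R, W}:
  P1: blocked at fork node W ∈ conditioning set.
  P2: blocked at chain node R ∈ conditioning set.
  P3: blocked at chain node R ∈ conditioning set.
  P4: blocked at fork node R ∈ conditioning set.
  P5: blocked at fork node R ∈ conditioning set.
  P6: blocked at fork node R ∈ conditioning set.
{R, W} contains no descendant of G and blocks every backdoor path.
Every element of {R, W} is needed (dropping R leaves P3 open; dropping W leaves P1 open), so no proper subset is valid.
Among all size-2 subsets of the eligible variables, only {R, W} blocks every backdoor path, so it is the unique smallest valid adjustment set.

{R, W}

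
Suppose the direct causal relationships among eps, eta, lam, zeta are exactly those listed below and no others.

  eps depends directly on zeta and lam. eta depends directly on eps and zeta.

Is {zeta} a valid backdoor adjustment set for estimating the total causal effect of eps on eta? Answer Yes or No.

Yes

Backdoor paths from eps to eta (paths whose first edge points into eps):
  P1: eps <- zeta -> eta
Condition 1 (no descendant of eps in the set): holds — descendants of eps are {eta}; none are in {zeta}.
Condition 2 (every backdoor path blocked by {zeta}):
  P1: blocked at fork node zeta ∈ conditioning set.
{zeta} satisfies the backdoor criterion.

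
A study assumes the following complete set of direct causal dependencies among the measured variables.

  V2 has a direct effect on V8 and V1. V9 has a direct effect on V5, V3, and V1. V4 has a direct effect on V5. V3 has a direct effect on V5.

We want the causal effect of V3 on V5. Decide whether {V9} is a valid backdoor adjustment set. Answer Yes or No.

Yes

Backdoor paths from V3 to V5 (paths whose first edge points into V3):
  P1: V3 <- V9 -> V5
Condition 1 (no descendant of V3 in the set): holds — descendants of V3 are {V5}; none are in {V9}.
Condition 2 (every backdoor path blocked by {V9}):
  P1: blocked at fork node V9 ∈ conditioning set.
{V9} satisfies the backdoor criterion.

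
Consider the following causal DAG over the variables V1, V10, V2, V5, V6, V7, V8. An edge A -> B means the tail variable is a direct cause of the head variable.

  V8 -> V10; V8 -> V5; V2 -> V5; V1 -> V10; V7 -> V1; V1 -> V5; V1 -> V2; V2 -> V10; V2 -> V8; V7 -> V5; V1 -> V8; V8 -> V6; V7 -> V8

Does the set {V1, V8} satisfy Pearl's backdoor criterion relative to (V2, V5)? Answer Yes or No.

Backdoor paths from V2 to V5 (paths whose first edge points into V2):
  P1: V2 <- V1 <- V7 -> V8 -> V5
  P2: V2 <- V1 <- V7 -> V5
  P3: V2 <- V1 -> V8 <- V7 -> V5
  P4: V2 <- V1 -> V8 -> V5
  P5: V2 <- V1 -> V10 <- V8 <- V7 -> V5
  P6: V2 <- V1 -> V10 <- V8 -> V5
  P7: V2 <- V1 -> V5
Condition 1 (no descendant of V2 in the set): FAILS — V8 is a descendant of V2.
Condition 2 (every backdoor path blocked by {V1, V8}):
  P1: blocked at chain node V1 ∈ conditioning set.
  P2: blocked at chain node V1 ∈ conditioning set.
  P3: blocked at fork node V1 ∈ conditioning set.
  P4: blocked at fork node V1 ∈ conditioning set.
  P5: blocked at fork node V1 ∈ conditioning set.
  P6: blocked at fork node V1 ∈ conditioning set.
  P7: blocked at fork node V1 ∈ conditioning set.
{V1, V8} does not satisfy the backdoor criterion.

No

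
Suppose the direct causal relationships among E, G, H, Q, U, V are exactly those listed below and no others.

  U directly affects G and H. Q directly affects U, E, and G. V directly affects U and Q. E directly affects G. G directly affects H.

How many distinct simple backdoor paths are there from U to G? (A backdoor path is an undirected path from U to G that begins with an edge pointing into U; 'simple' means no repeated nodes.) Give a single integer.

A backdoor path from U to G is any simple undirected path whose first edge points into U (i.e. leaves U via a parent).
Parents of U: {Q, V}.
Enumerating:
  P1: U <- V -> Q -> E -> G
  P2: U <- V -> Q -> G
  P3: U <- Q -> E -> G
  P4: U <- Q -> G
That exhausts the simple backdoor paths. Count: 4.

4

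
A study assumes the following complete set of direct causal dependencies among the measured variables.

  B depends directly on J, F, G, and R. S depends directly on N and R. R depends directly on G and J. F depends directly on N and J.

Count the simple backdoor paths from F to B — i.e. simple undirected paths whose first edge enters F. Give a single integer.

A backdoor path from F to B is any simple undirected path whose first edge points into F (i.e. leaves F via a parent).
Parents of F: {J, N}.
Enumerating:
  P1: F <- J -> R <- G -> B
  P2: F <- J -> R -> B
  P3: F <- J -> B
  P4: F <- N -> S <- R <- J -> B
  P5: F <- N -> S <- R <- G -> B
  P6: F <- N -> S <- R -> B
That exhausts the simple backdoor paths. Count: 6.

6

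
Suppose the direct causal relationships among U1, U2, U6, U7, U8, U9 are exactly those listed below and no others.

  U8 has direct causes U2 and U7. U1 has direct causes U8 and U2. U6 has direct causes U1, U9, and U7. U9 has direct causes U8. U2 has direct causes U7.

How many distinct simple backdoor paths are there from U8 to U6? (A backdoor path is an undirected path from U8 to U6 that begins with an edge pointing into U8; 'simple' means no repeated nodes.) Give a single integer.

4

A backdoor path from U8 to U6 is any simple undirected path whose first edge points into U8 (i.e. leaves U8 via a parent).
Parents of U8: {U2, U7}.
Enumerating:
  P1: U8 <- U7 -> U2 -> U1 -> U6
  P2: U8 <- U7 -> U6
  P3: U8 <- U2 <- U7 -> U6
  P4: U8 <- U2 -> U1 -> U6
That exhausts the simple backdoor paths. Count: 4.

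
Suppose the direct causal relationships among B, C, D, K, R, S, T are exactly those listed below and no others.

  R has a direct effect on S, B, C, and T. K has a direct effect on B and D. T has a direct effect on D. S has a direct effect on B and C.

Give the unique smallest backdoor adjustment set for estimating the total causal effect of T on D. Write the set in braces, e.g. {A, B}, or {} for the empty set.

{}

Variables eligible for adjustment (non-descendants of T, excluding T and D): {B, C, K, R, S}.
Backdoor paths from T to D:
  P1: T <- R -> S -> B <- K -> D
  P2: T <- R -> B <- K -> D
  P3: T <- R -> C <- S -> B <- K -> D
Each backdoor path contains an unconditioned collider, so every path is already blocked with the empty conditioning set:
  P1: blocked at collider B (neither it nor any descendant is in the conditioning set).
  P2: blocked at collider B (neither it nor any descendant is in the conditioning set).
  P3: blocked at collider C (neither it nor any descendant is in the conditioning set).
The empty set is therefore the unique smallest valid set.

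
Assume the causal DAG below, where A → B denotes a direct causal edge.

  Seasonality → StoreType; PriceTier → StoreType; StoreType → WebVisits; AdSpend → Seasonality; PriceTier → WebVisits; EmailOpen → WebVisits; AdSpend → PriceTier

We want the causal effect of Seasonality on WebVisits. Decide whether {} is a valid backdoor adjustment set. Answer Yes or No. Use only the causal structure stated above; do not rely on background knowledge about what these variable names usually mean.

No

Backdoor paths from Seasonality to WebVisits (paths whose first edge points into Seasonality):
  P1: Seasonality <- AdSpend -> PriceTier -> StoreType -> WebVisits
  P2: Seasonality <- AdSpend -> PriceTier -> WebVisits
Condition 1 (no descendant of Seasonality in the set): holds — descendants of Seasonality are {StoreType, WebVisits}; none are in {}.
Condition 2 (every backdoor path blocked by {}):
  P1: open — no interior node is in the conditioning set.
  P2: open — no interior node is in the conditioning set.
{} does not satisfy the backdoor criterion.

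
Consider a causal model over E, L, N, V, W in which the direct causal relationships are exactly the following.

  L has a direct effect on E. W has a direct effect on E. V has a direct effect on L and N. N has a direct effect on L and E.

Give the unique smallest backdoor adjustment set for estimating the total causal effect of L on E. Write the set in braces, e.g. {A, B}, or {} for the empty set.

{N}

Variables eligible for adjustment (non-descendants of L, excluding L and E): {N, V, W}.
Backdoor paths from L to E:
  P1: L <- V -> N -> E
  P2: L <- N -> E
The empty set is not sufficient: P1 (L <- V -> N -> E) has no collider blocking it and no conditioned non-collider, so it is open.
Try {N}:
  P1: blocked at chain node N ∈ conditioning set.
  P2: blocked at fork node N ∈ conditioning set.
{N} contains no descendant of L and blocks every backdoor path.
No other singleton works — e.g. {V} leaves P2 open — so {N} is the unique smallest valid adjustment set.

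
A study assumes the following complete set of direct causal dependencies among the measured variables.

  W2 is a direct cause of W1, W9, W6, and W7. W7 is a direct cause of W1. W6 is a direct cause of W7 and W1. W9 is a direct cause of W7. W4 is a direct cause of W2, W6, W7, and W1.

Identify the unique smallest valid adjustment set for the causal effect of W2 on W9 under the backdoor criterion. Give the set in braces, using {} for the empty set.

Variables eligible for adjustment (non-descendants of W2, excluding W2 and W9): {W4}.
Backdoor paths from W2 to W9:
  P1: W2 <- W4 -> W6 -> W7 <- W9
  P2: W2 <- W4 -> W6 -> W1 <- W7 <- W9
  P3: W2 <- W4 -> W7 <- W9
  P4: W2 <- W4 -> W1 <- W6 -> W7 <- W9
  P5: W2 <- W4 -> W1 <- W7 <- W9
Each backdoor path contains an unconditioned collider, so every path is already blocked with the empty conditioning set:
  P1: blocked at collider W7 (neither it nor any descendant is in the conditioning set).
  P2: blocked at collider W1 (neither it nor any descendant is in the conditioning set).
  P3: blocked at collider W7 (neither it nor any descendant is in the conditioning set).
  P4: blocked at collider W1 (neither it nor any descendant is in the conditioning set).
  P5: blocked at collider W1 (neither it nor any descendant is in the conditioning set).
The empty set is therefore the unique smallest valid set.

{}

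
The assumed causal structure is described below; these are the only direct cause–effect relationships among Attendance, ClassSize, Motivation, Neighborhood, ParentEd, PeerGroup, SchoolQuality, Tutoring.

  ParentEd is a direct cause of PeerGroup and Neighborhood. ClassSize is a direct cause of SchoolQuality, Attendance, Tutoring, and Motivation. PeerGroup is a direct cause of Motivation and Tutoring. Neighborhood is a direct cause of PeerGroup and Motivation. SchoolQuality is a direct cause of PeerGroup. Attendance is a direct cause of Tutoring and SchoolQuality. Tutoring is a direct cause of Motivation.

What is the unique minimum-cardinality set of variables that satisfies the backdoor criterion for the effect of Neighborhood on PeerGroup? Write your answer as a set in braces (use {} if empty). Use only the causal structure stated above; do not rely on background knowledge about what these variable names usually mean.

Variables eligible for adjustment (non-descendants of Neighborhood, excluding Neighborhood and PeerGroup): {Attendance, ClassSize, ParentEd, SchoolQuality}.
Backdoor paths from Neighborhood to PeerGroup:
  P1: Neighborhood <- ParentEd -> PeerGroup
The empty set is not sufficient: P1 (Neighborhood <- ParentEd -> PeerGroup) has no collider blocking it and no conditioned non-collider, so it is open.
Try {ParentEd}:
  P1: blocked at fork node ParentEd ∈ conditioning set.
{ParentEd} contains no descendant of Neighborhood and blocks every backdoor path.
No other singleton works — e.g. {ClassSize} leaves P1 open — so {ParentEd} is the unique smallest valid adjustment set.

{ParentEd}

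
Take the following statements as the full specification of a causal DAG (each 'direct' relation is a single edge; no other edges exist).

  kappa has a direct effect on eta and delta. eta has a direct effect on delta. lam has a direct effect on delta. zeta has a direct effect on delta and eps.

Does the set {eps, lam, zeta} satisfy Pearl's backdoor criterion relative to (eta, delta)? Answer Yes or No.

No

Backdoor paths from eta to delta (paths whose first edge points into eta):
  P1: eta <- kappa -> delta
Condition 1 (no descendant of eta in the set): holds — descendants of eta are {delta}; none are in {eps, lam, zeta}.
Condition 2 (every backdoor path blocked by {eps, lam, zeta}):
  P1: open — no interior node is in the conditioning set.
{eps, lam, zeta} does not satisfy the backdoor criterion.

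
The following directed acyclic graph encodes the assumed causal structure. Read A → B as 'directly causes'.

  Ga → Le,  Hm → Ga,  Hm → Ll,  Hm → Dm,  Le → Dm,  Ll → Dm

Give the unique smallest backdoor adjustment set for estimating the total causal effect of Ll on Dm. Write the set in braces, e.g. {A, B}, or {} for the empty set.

{Hm}

Variables eligible for adjustment (non-descendants of Ll, excluding Ll and Dm): {Ga, Hm, Le}.
Backdoor paths from Ll to Dm:
  P1: Ll <- Hm -> Ga -> Le -> Dm
  P2: Ll <- Hm -> Dm
The empty set is not sufficient: P1 (Ll <- Hm -> Ga -> Le -> Dm) has no collider blocking it and no conditioned non-collider, so it is open.
Try {Hm}:
  P1: blocked at fork node Hm ∈ conditioning set.
  P2: blocked at fork node Hm ∈ conditioning set.
{Hm} contains no descendant of Ll and blocks every backdoor path.
No other singleton works — e.g. {Ga} leaves P2 open — so {Hm} is the unique smallest valid adjustment set.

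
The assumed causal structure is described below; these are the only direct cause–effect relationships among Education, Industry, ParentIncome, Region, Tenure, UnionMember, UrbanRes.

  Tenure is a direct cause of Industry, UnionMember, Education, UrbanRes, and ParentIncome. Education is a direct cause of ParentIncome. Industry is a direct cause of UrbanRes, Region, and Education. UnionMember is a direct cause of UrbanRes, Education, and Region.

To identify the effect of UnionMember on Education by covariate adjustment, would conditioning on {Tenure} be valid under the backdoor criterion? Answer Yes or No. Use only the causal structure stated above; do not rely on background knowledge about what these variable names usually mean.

Backdoor paths from UnionMember to Education (paths whose first edge points into UnionMember):
  P1: UnionMember <- Tenure -> Industry -> Education
  P2: UnionMember <- Tenure -> Education
  P3: UnionMember <- Tenure -> ParentIncome <- Education
  P4: UnionMember <- Tenure -> UrbanRes <- Industry -> Education
Condition 1 (no descendant of UnionMember in the set): holds — descendants of UnionMember are {Education, ParentIncome, Region, UrbanRes}; none are in {Tenure}.
Condition 2 (every backdoor path blocked by {Tenure}):
  P1: blocked at fork node Tenure ∈ conditioning set.
  P2: blocked at fork node Tenure ∈ conditioning set.
  P3: blocked at fork node Tenure ∈ conditioning set.
  P4: blocked at fork node Tenure ∈ conditioning set.
{Tenure} satisfies the backdoor criterion.

Yes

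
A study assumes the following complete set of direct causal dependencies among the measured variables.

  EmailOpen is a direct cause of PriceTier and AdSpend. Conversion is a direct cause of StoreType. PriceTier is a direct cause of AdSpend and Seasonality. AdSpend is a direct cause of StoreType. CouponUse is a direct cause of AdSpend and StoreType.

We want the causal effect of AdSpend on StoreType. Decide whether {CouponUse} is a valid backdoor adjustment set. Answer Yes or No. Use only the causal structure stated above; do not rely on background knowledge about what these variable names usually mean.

Yes

Backdoor paths from AdSpend to StoreType (paths whose first edge points into AdSpend):
  P1: AdSpend <- CouponUse -> StoreType
Condition 1 (no descendant of AdSpend in the set): holds — descendants of AdSpend are {StoreType}; none are in {CouponUse}.
Condition 2 (every backdoor path blocked by {CouponUse}):
  P1: blocked at fork node CouponUse ∈ conditioning set.
{CouponUse} satisfies the backdoor criterion.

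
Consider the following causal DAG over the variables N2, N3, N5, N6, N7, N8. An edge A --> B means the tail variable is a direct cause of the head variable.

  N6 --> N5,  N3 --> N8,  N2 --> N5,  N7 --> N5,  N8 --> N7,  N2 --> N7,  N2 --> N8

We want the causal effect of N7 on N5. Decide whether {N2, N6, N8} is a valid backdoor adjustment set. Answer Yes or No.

Yes

Backdoor paths from N7 to N5 (paths whose first edge points into N7):
  P1: N7 <- N2 -> N5
  P2: N7 <- N8 <- N2 -> N5
Condition 1 (no descendant of N7 in the set): holds — descendants of N7 are {N5}; none are in {N2, N6, N8}.
Condition 2 (every backdoor path blocked by {N2, N6, N8}):
  P1: blocked at fork node N2 ∈ conditioning set.
  P2: blocked at chain node N8 ∈ conditioning set.
{N2, N6, N8} satisfies the backdoor criterion.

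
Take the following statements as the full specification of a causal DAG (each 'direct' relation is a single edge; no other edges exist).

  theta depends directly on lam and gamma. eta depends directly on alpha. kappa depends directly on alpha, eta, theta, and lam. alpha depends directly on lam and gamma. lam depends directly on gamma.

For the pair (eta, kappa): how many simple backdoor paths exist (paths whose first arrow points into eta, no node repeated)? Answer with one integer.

8

A backdoor path from eta to kappa is any simple undirected path whose first edge points into eta (i.e. leaves eta via a parent).
Parents of eta: {alpha}.
Enumerating:
  P1: eta <- alpha <- gamma -> lam -> theta -> kappa
  P2: eta <- alpha <- gamma -> lam -> kappa
  P3: eta <- alpha <- gamma -> theta <- lam -> kappa
  P4: eta <- alpha <- gamma -> theta -> kappa
  P5: eta <- alpha <- lam <- gamma -> theta -> kappa
  P6: eta <- alpha <- lam -> theta -> kappa
  P7: eta <- alpha <- lam -> kappa
  P8: eta <- alpha -> kappa
That exhausts the simple backdoor paths. Count: 8.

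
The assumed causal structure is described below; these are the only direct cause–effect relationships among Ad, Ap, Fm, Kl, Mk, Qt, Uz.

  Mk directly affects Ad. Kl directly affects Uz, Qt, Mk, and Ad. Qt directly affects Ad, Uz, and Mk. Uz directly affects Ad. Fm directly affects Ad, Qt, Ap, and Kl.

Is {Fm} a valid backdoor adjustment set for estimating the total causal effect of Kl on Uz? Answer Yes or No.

Yes

Backdoor paths from Kl to Uz (paths whose first edge points into Kl):
  P1: Kl <- Fm -> Qt -> Uz
  P2: Kl <- Fm -> Qt -> Mk -> Ad <- Uz
  P3: Kl <- Fm -> Qt -> Ad <- Uz
  P4: Kl <- Fm -> Ad <- Qt -> Uz
  P5: Kl <- Fm -> Ad <- Uz
  P6: Kl <- Fm -> Ad <- Mk <- Qt -> Uz
Condition 1 (no descendant of Kl in the set): holds — descendants of Kl are {Ad, Mk, Qt, Uz}; none are in {Fm}.
Condition 2 (every backdoor path blocked by {Fm}):
  P1: blocked at fork node Fm ∈ conditioning set.
  P2: blocked at fork node Fm ∈ conditioning set.
  P3: blocked at fork node Fm ∈ conditioning set.
  P4: blocked at fork node Fm ∈ conditioning set.
  P5: blocked at fork node Fm ∈ conditioning set.
  P6: blocked at fork node Fm ∈ conditioning set.
{Fm} satisfies the backdoor criterion.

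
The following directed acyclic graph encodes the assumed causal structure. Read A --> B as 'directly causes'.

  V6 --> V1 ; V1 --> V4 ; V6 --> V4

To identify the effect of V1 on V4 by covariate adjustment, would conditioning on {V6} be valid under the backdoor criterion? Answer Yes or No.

Yes

Backdoor paths from V1 to V4 (paths whose first edge points into V1):
  P1: V1 <- V6 -> V4
Condition 1 (no descendant of V1 in the set): holds — descendants of V1 are {V4}; none are in {V6}.
Condition 2 (every backdoor path blocked by {V6}):
  P1: blocked at fork node V6 ∈ conditioning set.
{V6} satisfies the backdoor criterion.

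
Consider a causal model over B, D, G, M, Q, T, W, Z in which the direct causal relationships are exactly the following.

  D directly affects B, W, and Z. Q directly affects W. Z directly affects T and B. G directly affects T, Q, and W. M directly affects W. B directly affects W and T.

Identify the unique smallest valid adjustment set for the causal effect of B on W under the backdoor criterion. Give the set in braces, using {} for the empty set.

{D}

Variables eligible for adjustment (non-descendants of B, excluding B and W): {D, G, M, Q, Z}.
Backdoor paths from B to W:
  P1: B <- D -> Z -> T <- G -> Q -> W
  P2: B <- D -> Z -> T <- G -> W
  P3: B <- D -> W
  P4: B <- Z <- D -> W
  P5: B <- Z -> T <- G -> Q -> W
  P6: B <- Z -> T <- G -> W
The empty set is not sufficient: P3 (B <- D -> W) has no collider blocking it and no conditioned non-collider, so it is open.
Try {D}:
  P1: blocked at fork node D ∈ conditioning set.
  P2: blocked at fork node D ∈ conditioning set.
  P3: blocked at fork node D ∈ conditioning set.
  P4: blocked at fork node D ∈ conditioning set.
  P5: blocked at collider T (neither it nor any descendant is in the conditioning set).
  P6: blocked at collider T (neither it nor any descendant is in the conditioning set).
{D} contains no descendant of B and blocks every backdoor path.
No other singleton works — e.g. {Z} leaves P3 open — so {D} is the unique smallest valid adjustment set.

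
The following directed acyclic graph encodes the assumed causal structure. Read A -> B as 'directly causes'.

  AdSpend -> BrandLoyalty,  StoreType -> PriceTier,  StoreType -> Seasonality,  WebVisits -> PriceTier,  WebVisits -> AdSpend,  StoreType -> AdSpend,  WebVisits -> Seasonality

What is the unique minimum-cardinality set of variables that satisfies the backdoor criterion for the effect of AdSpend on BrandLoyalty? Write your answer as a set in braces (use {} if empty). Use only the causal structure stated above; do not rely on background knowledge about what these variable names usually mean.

Variables eligible for adjustment (non-descendants of AdSpend, excluding AdSpend and BrandLoyalty): {PriceTier, Seasonality, StoreType, WebVisits}.
Backdoor paths from AdSpend to BrandLoyalty:
  (none)
With no backdoor paths the empty set already satisfies the criterion, and it is trivially minimal.

{}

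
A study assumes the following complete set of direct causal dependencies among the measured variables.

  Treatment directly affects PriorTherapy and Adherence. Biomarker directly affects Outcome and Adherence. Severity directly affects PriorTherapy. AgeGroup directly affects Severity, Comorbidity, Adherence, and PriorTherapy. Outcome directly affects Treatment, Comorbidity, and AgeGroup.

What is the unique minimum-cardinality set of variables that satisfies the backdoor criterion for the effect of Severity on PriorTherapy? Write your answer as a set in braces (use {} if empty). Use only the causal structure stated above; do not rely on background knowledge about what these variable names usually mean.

{AgeGroup}

Variables eligible for adjustment (non-descendants of Severity, excluding Severity and PriorTherapy): {Adherence, AgeGroup, Biomarker, Comorbidity, Outcome, Treatment}.
Backdoor paths from Severity to PriorTherapy:
  P1: Severity <- AgeGroup <- Outcome <- Biomarker -> Adherence <- Treatment -> PriorTherapy
  P2: Severity <- AgeGroup <- Outcome -> Treatment -> PriorTherapy
  P3: Severity <- AgeGroup -> Comorbidity <- Outcome <- Biomarker -> Adherence <- Treatment -> PriorTherapy
  P4: Severity <- AgeGroup -> Comorbidity <- Outcome -> Treatment -> PriorTherapy
  P5: Severity <- AgeGroup -> PriorTherapy
  P6: Severity <- AgeGroup -> Adherence <- Biomarker -> Outcome -> Treatment -> PriorTherapy
  P7: Severity <- AgeGroup -> Adherence <- Treatment -> PriorTherapy
The empty set is not sufficient: P2 (Severity <- AgeGroup <- Outcome -> Treatment -> PriorTherapy) has no collider blocking it and no conditioned non-collider, so it is open.
Try {AgeGroup}:
  P1: blocked at chain node AgeGroup ∈ conditioning set.
  P2: blocked at chain node AgeGroup ∈ conditioning set.
  P3: blocked at fork node AgeGroup ∈ conditioning set.
  P4: blocked at fork node AgeGroup ∈ conditioning set.
  P5: blocked at fork node AgeGroup ∈ conditioning set.
  P6: blocked at fork node AgeGroup ∈ conditioning set.
  P7: blocked at fork node AgeGroup ∈ conditioning set.
{AgeGroup} contains no descendant of Severity and blocks every backdoor path.
No other singleton works — e.g. {Biomarker} leaves P2 open — so {AgeGroup} is the unique smallest valid adjustment set.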